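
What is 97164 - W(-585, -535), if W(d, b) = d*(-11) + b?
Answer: 91264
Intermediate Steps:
W(d, b) = b - 11*d (W(d, b) = -11*d + b = b - 11*d)
97164 - W(-585, -535) = 97164 - (-535 - 11*(-585)) = 97164 - (-535 + 6435) = 97164 - 1*5900 = 97164 - 5900 = 91264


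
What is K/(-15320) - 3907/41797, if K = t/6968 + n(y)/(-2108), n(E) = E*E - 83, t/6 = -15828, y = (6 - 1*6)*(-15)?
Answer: -21771076291329/235137899176544 ≈ -0.092589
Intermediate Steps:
y = 0 (y = (6 - 6)*(-15) = 0*(-15) = 0)
t = -94968 (t = 6*(-15828) = -94968)
n(E) = -83 + E² (n(E) = E² - 83 = -83 + E²)
K = -24951775/1836068 (K = -94968/6968 + (-83 + 0²)/(-2108) = -94968*1/6968 + (-83 + 0)*(-1/2108) = -11871/871 - 83*(-1/2108) = -11871/871 + 83/2108 = -24951775/1836068 ≈ -13.590)
K/(-15320) - 3907/41797 = -24951775/1836068/(-15320) - 3907/41797 = -24951775/1836068*(-1/15320) - 3907*1/41797 = 4990355/5625712352 - 3907/41797 = -21771076291329/235137899176544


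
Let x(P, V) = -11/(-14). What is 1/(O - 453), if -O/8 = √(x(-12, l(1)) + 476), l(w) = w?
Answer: -1057/407621 + 20*√3738/1222863 ≈ -0.0015932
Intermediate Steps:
x(P, V) = 11/14 (x(P, V) = -11*(-1/14) = 11/14)
O = -20*√3738/7 (O = -8*√(11/14 + 476) = -20*√3738/7 ≈ -174.68)
1/(O - 453) = 1/(-20*√3738/7 - 453) = 1/(-453 - 20*√3738/7)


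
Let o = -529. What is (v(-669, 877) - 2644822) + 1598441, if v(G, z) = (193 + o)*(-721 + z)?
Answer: -1098797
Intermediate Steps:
v(G, z) = 242256 - 336*z (v(G, z) = (193 - 529)*(-721 + z) = -336*(-721 + z) = 242256 - 336*z)
(v(-669, 877) - 2644822) + 1598441 = ((242256 - 336*877) - 2644822) + 1598441 = ((242256 - 294672) - 2644822) + 1598441 = (-52416 - 2644822) + 1598441 = -2697238 + 1598441 = -1098797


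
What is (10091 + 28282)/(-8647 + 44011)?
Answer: 12791/11788 ≈ 1.0851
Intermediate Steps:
(10091 + 28282)/(-8647 + 44011) = 38373/35364 = 38373*(1/35364) = 12791/11788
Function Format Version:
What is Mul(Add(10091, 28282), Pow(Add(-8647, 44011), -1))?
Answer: Rational(12791, 11788) ≈ 1.0851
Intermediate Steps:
Mul(Add(10091, 28282), Pow(Add(-8647, 44011), -1)) = Mul(38373, Pow(35364, -1)) = Mul(38373, Rational(1, 35364)) = Rational(12791, 11788)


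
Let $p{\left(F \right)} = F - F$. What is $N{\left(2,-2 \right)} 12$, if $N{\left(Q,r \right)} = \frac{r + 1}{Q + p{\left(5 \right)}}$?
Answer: $-6$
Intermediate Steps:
$p{\left(F \right)} = 0$
$N{\left(Q,r \right)} = \frac{1 + r}{Q}$ ($N{\left(Q,r \right)} = \frac{r + 1}{Q + 0} = \frac{1 + r}{Q}$)
$N{\left(2,-2 \right)} 12 = \frac{1 - 2}{2} \cdot 12 = \frac{1}{2} \left(-1\right) 12 = \left(- \frac{1}{2}\right) 12 = -6$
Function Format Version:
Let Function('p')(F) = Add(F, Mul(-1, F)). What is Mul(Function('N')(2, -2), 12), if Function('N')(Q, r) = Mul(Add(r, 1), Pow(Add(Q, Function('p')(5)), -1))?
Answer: -6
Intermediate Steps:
Function('p')(F) = 0
Function('N')(Q, r) = Mul(Pow(Q, -1), Add(1, r)) (Function('N')(Q, r) = Mul(Add(r, 1), Pow(Add(Q, 0), -1)) = Mul(Add(1, r), Pow(Q, -1)) = Mul(Pow(Q, -1), Add(1, r)))
Mul(Function('N')(2, -2), 12) = Mul(Mul(Pow(2, -1), Add(1, -2)), 12) = Mul(Mul(Rational(1, 2), -1), 12) = Mul(Rational(-1, 2), 12) = -6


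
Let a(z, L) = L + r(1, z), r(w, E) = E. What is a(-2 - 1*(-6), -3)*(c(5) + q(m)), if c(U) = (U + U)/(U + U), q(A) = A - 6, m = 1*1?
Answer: -4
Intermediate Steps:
a(z, L) = L + z
m = 1
q(A) = -6 + A
c(U) = 1 (c(U) = (2*U)/((2*U)) = (2*U)*(1/(2*U)) = 1)
a(-2 - 1*(-6), -3)*(c(5) + q(m)) = (-3 + (-2 - 1*(-6)))*(1 + (-6 + 1)) = (-3 + (-2 + 6))*(1 - 5) = (-3 + 4)*(-4) = 1*(-4) = -4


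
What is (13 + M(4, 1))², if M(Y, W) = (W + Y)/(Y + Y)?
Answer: 11881/64 ≈ 185.64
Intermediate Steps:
M(Y, W) = (W + Y)/(2*Y) (M(Y, W) = (W + Y)/((2*Y)) = (W + Y)*(1/(2*Y)) = (W + Y)/(2*Y))
(13 + M(4, 1))² = (13 + (½)*(1 + 4)/4)² = (13 + (½)*(¼)*5)² = (13 + 5/8)² = (109/8)² = 11881/64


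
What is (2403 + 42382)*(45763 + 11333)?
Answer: 2557044360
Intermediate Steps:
(2403 + 42382)*(45763 + 11333) = 44785*57096 = 2557044360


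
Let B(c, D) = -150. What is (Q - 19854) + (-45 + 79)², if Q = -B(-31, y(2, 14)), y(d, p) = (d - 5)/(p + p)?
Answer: -18548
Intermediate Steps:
y(d, p) = (-5 + d)/(2*p) (y(d, p) = (-5 + d)/((2*p)) = (-5 + d)*(1/(2*p)) = (-5 + d)/(2*p))
Q = 150 (Q = -1*(-150) = 150)
(Q - 19854) + (-45 + 79)² = (150 - 19854) + (-45 + 79)² = -19704 + 34² = -19704 + 1156 = -18548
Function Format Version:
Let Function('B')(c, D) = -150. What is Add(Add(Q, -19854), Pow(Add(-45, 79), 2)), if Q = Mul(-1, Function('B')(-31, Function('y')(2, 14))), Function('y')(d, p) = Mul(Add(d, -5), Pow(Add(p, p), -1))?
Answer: -18548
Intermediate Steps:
Function('y')(d, p) = Mul(Rational(1, 2), Pow(p, -1), Add(-5, d)) (Function('y')(d, p) = Mul(Add(-5, d), Pow(Mul(2, p), -1)) = Mul(Add(-5, d), Mul(Rational(1, 2), Pow(p, -1))) = Mul(Rational(1, 2), Pow(p, -1), Add(-5, d)))
Q = 150 (Q = Mul(-1, -150) = 150)
Add(Add(Q, -19854), Pow(Add(-45, 79), 2)) = Add(Add(150, -19854), Pow(Add(-45, 79), 2)) = Add(-19704, Pow(34, 2)) = Add(-19704, 1156) = -18548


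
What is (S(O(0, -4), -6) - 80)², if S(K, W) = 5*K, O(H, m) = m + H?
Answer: 10000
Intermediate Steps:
O(H, m) = H + m
(S(O(0, -4), -6) - 80)² = (5*(0 - 4) - 80)² = (5*(-4) - 80)² = (-20 - 80)² = (-100)² = 10000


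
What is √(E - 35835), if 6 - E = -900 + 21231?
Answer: 12*I*√390 ≈ 236.98*I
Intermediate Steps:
E = -20325 (E = 6 - (-900 + 21231) = 6 - 1*20331 = 6 - 20331 = -20325)
√(E - 35835) = √(-20325 - 35835) = √(-56160) = 12*I*√390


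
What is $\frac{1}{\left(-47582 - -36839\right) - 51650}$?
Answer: $- \frac{1}{62393} \approx -1.6027 \cdot 10^{-5}$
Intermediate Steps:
$\frac{1}{\left(-47582 - -36839\right) - 51650} = \frac{1}{\left(-47582 + 36839\right) - 51650} = \frac{1}{-10743 - 51650} = \frac{1}{-62393} = - \frac{1}{62393}$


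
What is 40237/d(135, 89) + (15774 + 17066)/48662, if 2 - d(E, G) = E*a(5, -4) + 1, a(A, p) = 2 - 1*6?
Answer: 987889667/13163071 ≈ 75.050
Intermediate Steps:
a(A, p) = -4 (a(A, p) = 2 - 6 = -4)
d(E, G) = 1 + 4*E (d(E, G) = 2 - (E*(-4) + 1) = 2 - (-4*E + 1) = 2 - (1 - 4*E) = 2 + (-1 + 4*E) = 1 + 4*E)
40237/d(135, 89) + (15774 + 17066)/48662 = 40237/(1 + 4*135) + (15774 + 17066)/48662 = 40237/(1 + 540) + 32840*(1/48662) = 40237/541 + 16420/24331 = 987889667/13163071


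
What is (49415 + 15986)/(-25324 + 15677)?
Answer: -65401/9647 ≈ -6.7794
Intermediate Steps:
(49415 + 15986)/(-25324 + 15677) = 65401/(-9647) = 65401*(-1/9647) = -65401/9647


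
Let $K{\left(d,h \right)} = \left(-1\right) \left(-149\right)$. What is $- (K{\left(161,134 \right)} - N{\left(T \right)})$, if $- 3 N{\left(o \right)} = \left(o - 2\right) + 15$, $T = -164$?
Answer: $- \frac{296}{3} \approx -98.667$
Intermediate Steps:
$K{\left(d,h \right)} = 149$
$N{\left(o \right)} = - \frac{13}{3} - \frac{o}{3}$ ($N{\left(o \right)} = - \frac{\left(o - 2\right) + 15}{3} = - \frac{\left(-2 + o\right) + 15}{3} = - \frac{13 + o}{3} = - \frac{13}{3} - \frac{o}{3}$)
$- (K{\left(161,134 \right)} - N{\left(T \right)}) = - (149 - \left(- \frac{13}{3} - - \frac{164}{3}\right)) = - (149 - \left(- \frac{13}{3} + \frac{164}{3}\right)) = - (149 - \frac{151}{3}) = \left(-1\right) \frac{296}{3} = - \frac{296}{3}$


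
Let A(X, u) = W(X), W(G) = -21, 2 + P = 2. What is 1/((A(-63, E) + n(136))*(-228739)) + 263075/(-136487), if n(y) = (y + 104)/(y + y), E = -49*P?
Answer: -20580022929071/10677205763406 ≈ -1.9275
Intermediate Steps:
P = 0 (P = -2 + 2 = 0)
E = 0 (E = -49*0 = 0)
A(X, u) = -21
n(y) = (104 + y)/(2*y) (n(y) = (104 + y)/((2*y)) = (104 + y)*(1/(2*y)) = (104 + y)/(2*y))
1/((A(-63, E) + n(136))*(-228739)) + 263075/(-136487) = 1/(-21 + (½)*(104 + 136)/136*(-228739)) + 263075/(-136487) = -1/228739/(-21 + (½)*(1/136)*240) + 263075*(-1/136487) = -1/228739/(-21 + 15/17) - 263075/136487 = -1/228739/(-342/17) - 263075/136487 = -17/342*(-1/228739) - 263075/136487 = 17/78228738 - 263075/136487 = -20580022929071/10677205763406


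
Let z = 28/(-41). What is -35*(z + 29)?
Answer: -40635/41 ≈ -991.10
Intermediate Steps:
z = -28/41 (z = 28*(-1/41) = -28/41 ≈ -0.68293)
-35*(z + 29) = -35*(-28/41 + 29) = -35*1161/41 = -40635/41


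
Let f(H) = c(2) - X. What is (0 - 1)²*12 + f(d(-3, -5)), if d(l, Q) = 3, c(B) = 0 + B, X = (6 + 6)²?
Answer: -130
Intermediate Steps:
X = 144 (X = 12² = 144)
c(B) = B
f(H) = -142 (f(H) = 2 - 1*144 = 2 - 144 = -142)
(0 - 1)²*12 + f(d(-3, -5)) = (0 - 1)²*12 - 142 = (-1)²*12 - 142 = 1*12 - 142 = 12 - 142 = -130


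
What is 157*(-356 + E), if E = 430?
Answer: 11618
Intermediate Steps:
157*(-356 + E) = 157*(-356 + 430) = 157*74 = 11618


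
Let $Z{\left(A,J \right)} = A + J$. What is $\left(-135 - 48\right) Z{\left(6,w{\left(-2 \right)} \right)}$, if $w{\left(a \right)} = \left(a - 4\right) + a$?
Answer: $366$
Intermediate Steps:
$w{\left(a \right)} = -4 + 2 a$ ($w{\left(a \right)} = \left(-4 + a\right) + a = -4 + 2 a$)
$\left(-135 - 48\right) Z{\left(6,w{\left(-2 \right)} \right)} = \left(-135 - 48\right) \left(6 + \left(-4 + 2 \left(-2\right)\right)\right) = - 183 \left(6 - 8\right) = \left(-183\right) \left(-2\right) = 366$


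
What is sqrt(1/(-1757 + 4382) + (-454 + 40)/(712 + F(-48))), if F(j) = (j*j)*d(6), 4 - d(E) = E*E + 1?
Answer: sqrt(468895245)/282450 ≈ 0.076665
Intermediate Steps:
d(E) = 3 - E**2 (d(E) = 4 - (E*E + 1) = 4 - (E**2 + 1) = 4 - (1 + E**2) = 4 + (-1 - E**2) = 3 - E**2)
F(j) = -33*j**2 (F(j) = (j*j)*(3 - 1*6**2) = j**2*(3 - 1*36) = j**2*(3 - 36) = j**2*(-33) = -33*j**2)
sqrt(1/(-1757 + 4382) + (-454 + 40)/(712 + F(-48))) = sqrt(1/(-1757 + 4382) + (-454 + 40)/(712 - 33*(-48)**2)) = sqrt(1/2625 - 414/(712 - 33*2304)) = sqrt(1/2625 - 414/(712 - 76032)) = sqrt(1/2625 - 414/(-75320)) = sqrt(1/2625 - 414*(-1/75320)) = sqrt(1/2625 + 207/37660) = sqrt(16601/2824500) = sqrt(468895245)/282450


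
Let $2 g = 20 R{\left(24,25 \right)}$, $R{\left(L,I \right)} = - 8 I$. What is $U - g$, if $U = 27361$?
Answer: $29361$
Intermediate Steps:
$g = -2000$ ($g = \frac{20 \left(\left(-8\right) 25\right)}{2} = \frac{20 \left(-200\right)}{2} = \frac{1}{2} \left(-4000\right) = -2000$)
$U - g = 27361 - -2000 = 27361 + 2000 = 29361$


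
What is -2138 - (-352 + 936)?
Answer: -2722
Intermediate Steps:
-2138 - (-352 + 936) = -2138 - 1*584 = -2138 - 584 = -2722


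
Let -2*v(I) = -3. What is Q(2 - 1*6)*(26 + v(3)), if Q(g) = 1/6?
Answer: 55/12 ≈ 4.5833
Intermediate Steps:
Q(g) = 1/6
v(I) = 3/2 (v(I) = -1/2*(-3) = 3/2)
Q(2 - 1*6)*(26 + v(3)) = (26 + 3/2)/6 = (1/6)*(55/2) = 55/12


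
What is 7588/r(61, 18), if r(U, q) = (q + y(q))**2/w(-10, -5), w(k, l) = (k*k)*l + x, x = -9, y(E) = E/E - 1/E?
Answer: -1251382608/116281 ≈ -10762.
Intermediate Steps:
y(E) = 1 - 1/E
w(k, l) = -9 + l*k**2 (w(k, l) = (k*k)*l - 9 = k**2*l - 9 = l*k**2 - 9 = -9 + l*k**2)
r(U, q) = -(q + (-1 + q)/q)**2/509 (r(U, q) = (q + (-1 + q)/q)**2/(-9 - 5*(-10)**2) = (q + (-1 + q)/q)**2/(-9 - 5*100) = (q + (-1 + q)/q)**2/(-9 - 500) = (q + (-1 + q)/q)**2/(-509) = (q + (-1 + q)/q)**2*(-1/509) = -(q + (-1 + q)/q)**2/509)
7588/r(61, 18) = 7588/((-1/509*(-1 + 18 + 18**2)**2/18**2)) = 7588/((-1/509*1/324*(-1 + 18 + 324)**2)) = 7588/((-1/509*1/324*341**2)) = 7588/((-1/509*1/324*116281)) = 7588/(-116281/164916) = 7588*(-164916/116281) = -1251382608/116281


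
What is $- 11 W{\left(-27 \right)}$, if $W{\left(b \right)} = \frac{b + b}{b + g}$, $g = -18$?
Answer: $- \frac{66}{5} \approx -13.2$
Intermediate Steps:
$W{\left(b \right)} = \frac{2 b}{-18 + b}$ ($W{\left(b \right)} = \frac{b + b}{b - 18} = \frac{2 b}{-18 + b}$)
$- 11 W{\left(-27 \right)} = - 11 \cdot 2 \left(-27\right) \frac{1}{-18 - 27} = - 11 \cdot 2 \left(-27\right) \frac{1}{-45} = - 11 \cdot 2 \left(-27\right) \left(- \frac{1}{45}\right) = \left(-11\right) \frac{6}{5} = - \frac{66}{5}$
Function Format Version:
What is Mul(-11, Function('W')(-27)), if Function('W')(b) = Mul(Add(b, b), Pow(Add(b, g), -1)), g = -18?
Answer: Rational(-66, 5) ≈ -13.200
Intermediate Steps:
Function('W')(b) = Mul(2, b, Pow(Add(-18, b), -1)) (Function('W')(b) = Mul(Add(b, b), Pow(Add(b, -18), -1)) = Mul(Mul(2, b), Pow(Add(-18, b), -1)) = Mul(2, b, Pow(Add(-18, b), -1)))
Mul(-11, Function('W')(-27)) = Mul(-11, Mul(2, -27, Pow(Add(-18, -27), -1))) = Mul(-11, Mul(2, -27, Pow(-45, -1))) = Mul(-11, Mul(2, -27, Rational(-1, 45))) = Mul(-11, Rational(6, 5)) = Rational(-66, 5)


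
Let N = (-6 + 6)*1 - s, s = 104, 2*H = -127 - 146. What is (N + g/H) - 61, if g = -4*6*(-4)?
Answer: -15079/91 ≈ -165.70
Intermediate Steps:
g = 96 (g = -24*(-4) = 96)
H = -273/2 (H = (-127 - 146)/2 = (½)*(-273) = -273/2 ≈ -136.50)
N = -104 (N = (-6 + 6)*1 - 1*104 = 0*1 - 104 = 0 - 104 = -104)
(N + g/H) - 61 = (-104 + 96/(-273/2)) - 61 = (-104 + 96*(-2/273)) - 61 = (-104 - 64/91) - 61 = -9528/91 - 61 = -15079/91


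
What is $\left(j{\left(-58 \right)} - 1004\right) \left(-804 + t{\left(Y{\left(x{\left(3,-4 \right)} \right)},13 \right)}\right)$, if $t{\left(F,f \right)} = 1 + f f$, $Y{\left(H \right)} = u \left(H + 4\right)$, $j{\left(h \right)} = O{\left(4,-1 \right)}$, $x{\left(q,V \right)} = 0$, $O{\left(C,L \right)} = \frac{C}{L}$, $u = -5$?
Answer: $639072$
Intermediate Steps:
$j{\left(h \right)} = -4$ ($j{\left(h \right)} = \frac{4}{-1} = 4 \left(-1\right) = -4$)
$Y{\left(H \right)} = -20 - 5 H$ ($Y{\left(H \right)} = - 5 \left(H + 4\right) = - 5 \left(4 + H\right) = -20 - 5 H$)
$t{\left(F,f \right)} = 1 + f^{2}$
$\left(j{\left(-58 \right)} - 1004\right) \left(-804 + t{\left(Y{\left(x{\left(3,-4 \right)} \right)},13 \right)}\right) = \left(-4 - 1004\right) \left(-804 + \left(1 + 13^{2}\right)\right) = - 1008 \left(-804 + \left(1 + 169\right)\right) = - 1008 \left(-804 + 170\right) = \left(-1008\right) \left(-634\right) = 639072$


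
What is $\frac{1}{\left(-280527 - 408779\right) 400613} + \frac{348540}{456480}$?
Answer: $\frac{802062991522997}{1050455369174712} \approx 0.76354$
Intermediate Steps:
$\frac{1}{\left(-280527 - 408779\right) 400613} + \frac{348540}{456480} = \frac{1}{-689306} \cdot \frac{1}{400613} + 348540 \cdot \frac{1}{456480} = \left(- \frac{1}{689306}\right) \frac{1}{400613} + \frac{5809}{7608} = - \frac{1}{276144944578} + \frac{5809}{7608} = \frac{802062991522997}{1050455369174712}$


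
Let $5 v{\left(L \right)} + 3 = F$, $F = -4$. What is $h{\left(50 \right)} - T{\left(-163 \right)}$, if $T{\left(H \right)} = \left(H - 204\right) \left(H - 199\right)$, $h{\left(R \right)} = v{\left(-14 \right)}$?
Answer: $- \frac{664277}{5} \approx -1.3286 \cdot 10^{5}$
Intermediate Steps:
$v{\left(L \right)} = - \frac{7}{5}$ ($v{\left(L \right)} = - \frac{3}{5} + \frac{1}{5} \left(-4\right) = - \frac{3}{5} - \frac{4}{5} = - \frac{7}{5}$)
$h{\left(R \right)} = - \frac{7}{5}$
$T{\left(H \right)} = \left(-204 + H\right) \left(-199 + H\right)$
$h{\left(50 \right)} - T{\left(-163 \right)} = - \frac{7}{5} - \left(40596 + \left(-163\right)^{2} - -65689\right) = - \frac{7}{5} - \left(40596 + 26569 + 65689\right) = - \frac{7}{5} - 132854 = - \frac{664277}{5}$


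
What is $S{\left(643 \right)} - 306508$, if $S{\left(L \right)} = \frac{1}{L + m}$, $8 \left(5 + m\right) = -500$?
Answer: $- \frac{352790706}{1151} \approx -3.0651 \cdot 10^{5}$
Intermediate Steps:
$m = - \frac{135}{2}$ ($m = -5 + \frac{1}{8} \left(-500\right) = -5 - \frac{125}{2} = - \frac{135}{2} \approx -67.5$)
$S{\left(L \right)} = \frac{1}{- \frac{135}{2} + L}$ ($S{\left(L \right)} = \frac{1}{L - \frac{135}{2}} = \frac{1}{- \frac{135}{2} + L}$)
$S{\left(643 \right)} - 306508 = \frac{2}{-135 + 2 \cdot 643} - 306508 = \frac{2}{-135 + 1286} - 306508 = \frac{2}{1151} - 306508 = - \frac{352790706}{1151}$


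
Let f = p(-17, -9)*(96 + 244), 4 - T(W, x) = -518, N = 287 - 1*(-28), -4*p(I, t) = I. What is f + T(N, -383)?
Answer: 1967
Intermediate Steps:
p(I, t) = -I/4
N = 315 (N = 287 + 28 = 315)
T(W, x) = 522 (T(W, x) = 4 - 1*(-518) = 4 + 518 = 522)
f = 1445 (f = (-¼*(-17))*(96 + 244) = (17/4)*340 = 1445)
f + T(N, -383) = 1445 + 522 = 1967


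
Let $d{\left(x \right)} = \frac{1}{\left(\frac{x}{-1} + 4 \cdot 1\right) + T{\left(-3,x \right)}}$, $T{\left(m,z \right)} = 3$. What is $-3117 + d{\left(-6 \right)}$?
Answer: $- \frac{40520}{13} \approx -3116.9$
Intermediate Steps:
$d{\left(x \right)} = \frac{1}{7 - x}$ ($d{\left(x \right)} = \frac{1}{\left(\frac{x}{-1} + 4 \cdot 1\right) + 3} = \frac{1}{\left(x \left(-1\right) + 4\right) + 3} = \frac{1}{\left(- x + 4\right) + 3} = \frac{1}{\left(4 - x\right) + 3} = \frac{1}{7 - x}$)
$-3117 + d{\left(-6 \right)} = -3117 + \frac{1}{7 - -6} = -3117 + \frac{1}{7 + 6} = -3117 + \frac{1}{13} = - \frac{40520}{13}$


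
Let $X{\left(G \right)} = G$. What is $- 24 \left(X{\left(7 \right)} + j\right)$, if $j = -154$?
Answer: $3528$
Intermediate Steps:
$- 24 \left(X{\left(7 \right)} + j\right) = - 24 \left(7 - 154\right) = \left(-24\right) \left(-147\right) = 3528$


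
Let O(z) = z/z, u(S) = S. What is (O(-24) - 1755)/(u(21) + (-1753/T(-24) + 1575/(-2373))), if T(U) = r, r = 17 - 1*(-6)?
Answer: 4558646/145235 ≈ 31.388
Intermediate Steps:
r = 23 (r = 17 + 6 = 23)
T(U) = 23
O(z) = 1
(O(-24) - 1755)/(u(21) + (-1753/T(-24) + 1575/(-2373))) = (1 - 1755)/(21 + (-1753/23 + 1575/(-2373))) = -1754/(21 + (-1753*1/23 + 1575*(-1/2373))) = -1754/(21 + (-1753/23 - 75/113)) = -1754/(21 - 199814/2599) = -1754/(-145235/2599) = -1754*(-2599/145235) = 4558646/145235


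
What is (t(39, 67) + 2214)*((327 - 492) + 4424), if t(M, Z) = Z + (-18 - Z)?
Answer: 9352764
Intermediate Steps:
t(M, Z) = -18
(t(39, 67) + 2214)*((327 - 492) + 4424) = (-18 + 2214)*((327 - 492) + 4424) = 2196*(-165 + 4424) = 2196*4259 = 9352764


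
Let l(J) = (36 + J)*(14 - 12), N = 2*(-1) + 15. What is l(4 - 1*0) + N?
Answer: 93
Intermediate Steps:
N = 13 (N = -2 + 15 = 13)
l(J) = 72 + 2*J (l(J) = (36 + J)*2 = 72 + 2*J)
l(4 - 1*0) + N = (72 + 2*(4 - 1*0)) + 13 = (72 + 2*(4 + 0)) + 13 = (72 + 2*4) + 13 = (72 + 8) + 13 = 80 + 13 = 93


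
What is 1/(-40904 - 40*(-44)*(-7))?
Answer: -1/53224 ≈ -1.8789e-5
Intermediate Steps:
1/(-40904 - 40*(-44)*(-7)) = 1/(-40904 + 1760*(-7)) = 1/(-40904 - 12320) = 1/(-53224) = -1/53224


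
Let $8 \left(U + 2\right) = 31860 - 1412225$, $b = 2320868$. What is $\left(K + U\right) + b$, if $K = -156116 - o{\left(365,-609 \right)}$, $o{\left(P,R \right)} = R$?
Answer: $\frac{15942507}{8} \approx 1.9928 \cdot 10^{6}$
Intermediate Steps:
$U = - \frac{1380381}{8}$ ($U = -2 + \frac{31860 - 1412225}{8} = -2 + \frac{1}{8} \left(-1380365\right) = -2 - \frac{1380365}{8} = - \frac{1380381}{8} \approx -1.7255 \cdot 10^{5}$)
$K = -155507$ ($K = -156116 - -609 = -156116 + 609 = -155507$)
$\left(K + U\right) + b = \left(-155507 - \frac{1380381}{8}\right) + 2320868 = - \frac{2624437}{8} + 2320868 = \frac{15942507}{8}$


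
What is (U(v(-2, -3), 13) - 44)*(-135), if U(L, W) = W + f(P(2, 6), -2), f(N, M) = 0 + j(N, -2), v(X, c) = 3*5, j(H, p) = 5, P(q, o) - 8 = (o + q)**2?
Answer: 3510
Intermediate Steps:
P(q, o) = 8 + (o + q)**2
v(X, c) = 15
f(N, M) = 5 (f(N, M) = 0 + 5 = 5)
U(L, W) = 5 + W (U(L, W) = W + 5 = 5 + W)
(U(v(-2, -3), 13) - 44)*(-135) = ((5 + 13) - 44)*(-135) = (18 - 44)*(-135) = -26*(-135) = 3510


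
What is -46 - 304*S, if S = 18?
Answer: -5518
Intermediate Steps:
-46 - 304*S = -46 - 304*18 = -46 - 5472 = -5518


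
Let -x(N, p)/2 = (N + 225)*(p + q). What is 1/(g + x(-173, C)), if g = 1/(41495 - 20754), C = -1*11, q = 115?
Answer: -20741/224334655 ≈ -9.2456e-5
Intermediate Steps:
C = -11
x(N, p) = -2*(115 + p)*(225 + N) (x(N, p) = -2*(N + 225)*(p + 115) = -2*(225 + N)*(115 + p) = -2*(115 + p)*(225 + N))
g = 1/20741 ≈ 4.8214e-5
1/(g + x(-173, C)) = 1/(1/20741 + (-51750 - 450*(-11) - 230*(-173) - 2*(-173)*(-11))) = 1/(1/20741 + (-51750 + 4950 + 39790 - 3806)) = 1/(1/20741 - 10816) = 1/(-224334655/20741) = -20741/224334655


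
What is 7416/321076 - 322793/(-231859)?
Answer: 26340137903/18611090071 ≈ 1.4153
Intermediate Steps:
7416/321076 - 322793/(-231859) = 7416*(1/321076) - 322793*(-1/231859) = 1854/80269 + 322793/231859 = 26340137903/18611090071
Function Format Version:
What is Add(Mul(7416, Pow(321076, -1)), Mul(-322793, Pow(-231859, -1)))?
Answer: Rational(26340137903, 18611090071) ≈ 1.4153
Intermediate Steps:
Add(Mul(7416, Pow(321076, -1)), Mul(-322793, Pow(-231859, -1))) = Add(Mul(7416, Rational(1, 321076)), Mul(-322793, Rational(-1, 231859))) = Add(Rational(1854, 80269), Rational(322793, 231859)) = Rational(26340137903, 18611090071)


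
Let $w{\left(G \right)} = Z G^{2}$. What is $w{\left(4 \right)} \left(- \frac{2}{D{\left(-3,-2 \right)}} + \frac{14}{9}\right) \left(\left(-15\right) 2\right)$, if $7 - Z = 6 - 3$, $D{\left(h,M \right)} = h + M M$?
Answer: $\frac{2560}{3} \approx 853.33$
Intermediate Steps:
$D{\left(h,M \right)} = h + M^{2}$
$Z = 4$ ($Z = 7 - \left(6 - 3\right) = 7 - 3 = 4$)
$w{\left(G \right)} = 4 G^{2}$
$w{\left(4 \right)} \left(- \frac{2}{D{\left(-3,-2 \right)}} + \frac{14}{9}\right) \left(\left(-15\right) 2\right) = 4 \cdot 4^{2} \left(- \frac{2}{-3 + \left(-2\right)^{2}} + \frac{14}{9}\right) \left(\left(-15\right) 2\right) = 4 \cdot 16 \left(- \frac{2}{-3 + 4} + 14 \cdot \frac{1}{9}\right) \left(-30\right) = 64 \left(- \frac{2}{1} + \frac{14}{9}\right) \left(-30\right) = 64 \left(\left(-2\right) 1 + \frac{14}{9}\right) \left(-30\right) = 64 \left(-2 + \frac{14}{9}\right) \left(-30\right) = 64 \left(- \frac{4}{9}\right) \left(-30\right) = \left(- \frac{256}{9}\right) \left(-30\right) = \frac{2560}{3}$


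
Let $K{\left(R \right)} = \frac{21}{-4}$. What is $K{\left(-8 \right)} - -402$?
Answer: $\frac{1587}{4} \approx 396.75$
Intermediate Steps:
$K{\left(R \right)} = - \frac{21}{4}$ ($K{\left(R \right)} = 21 \left(- \frac{1}{4}\right) = - \frac{21}{4}$)
$K{\left(-8 \right)} - -402 = - \frac{21}{4} - -402 = - \frac{21}{4} + 402 = \frac{1587}{4}$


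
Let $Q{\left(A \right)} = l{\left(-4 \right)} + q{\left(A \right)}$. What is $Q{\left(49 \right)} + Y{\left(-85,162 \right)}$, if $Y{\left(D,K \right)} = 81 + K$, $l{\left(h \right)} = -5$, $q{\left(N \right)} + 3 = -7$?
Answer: $228$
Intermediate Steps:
$q{\left(N \right)} = -10$ ($q{\left(N \right)} = -3 - 7 = -10$)
$Q{\left(A \right)} = -15$ ($Q{\left(A \right)} = -5 - 10 = -15$)
$Q{\left(49 \right)} + Y{\left(-85,162 \right)} = -15 + \left(81 + 162\right) = -15 + 243 = 228$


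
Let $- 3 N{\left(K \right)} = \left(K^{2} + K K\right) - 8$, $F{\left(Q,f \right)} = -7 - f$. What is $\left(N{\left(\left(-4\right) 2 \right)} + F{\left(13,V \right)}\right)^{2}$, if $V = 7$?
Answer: $2916$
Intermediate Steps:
$N{\left(K \right)} = \frac{8}{3} - \frac{2 K^{2}}{3}$ ($N{\left(K \right)} = - \frac{\left(K^{2} + K K\right) - 8}{3} = - \frac{\left(K^{2} + K^{2}\right) - 8}{3} = - \frac{2 K^{2} - 8}{3} = - \frac{-8 + 2 K^{2}}{3} = \frac{8}{3} - \frac{2 K^{2}}{3}$)
$\left(N{\left(\left(-4\right) 2 \right)} + F{\left(13,V \right)}\right)^{2} = \left(\left(\frac{8}{3} - \frac{2 \left(\left(-4\right) 2\right)^{2}}{3}\right) - 14\right)^{2} = \left(\left(\frac{8}{3} - \frac{2 \left(-8\right)^{2}}{3}\right) - 14\right)^{2} = \left(\left(\frac{8}{3} - \frac{128}{3}\right) - 14\right)^{2} = \left(-40 - 14\right)^{2} = \left(-54\right)^{2} = 2916$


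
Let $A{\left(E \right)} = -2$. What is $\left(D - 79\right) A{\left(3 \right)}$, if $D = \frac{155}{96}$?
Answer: $\frac{7429}{48} \approx 154.77$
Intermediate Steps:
$D = \frac{155}{96}$ ($D = 155 \cdot \frac{1}{96} = \frac{155}{96} \approx 1.6146$)
$\left(D - 79\right) A{\left(3 \right)} = \left(\frac{155}{96} - 79\right) \left(-2\right) = \left(- \frac{7429}{96}\right) \left(-2\right) = \frac{7429}{48}$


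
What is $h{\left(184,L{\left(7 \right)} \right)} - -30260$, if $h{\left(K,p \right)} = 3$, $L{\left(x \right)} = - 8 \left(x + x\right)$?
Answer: $30263$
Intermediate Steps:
$L{\left(x \right)} = - 16 x$ ($L{\left(x \right)} = - 8 \cdot 2 x = - 16 x$)
$h{\left(184,L{\left(7 \right)} \right)} - -30260 = 3 - -30260 = 3 + 30260 = 30263$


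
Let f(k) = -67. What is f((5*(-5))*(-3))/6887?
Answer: -67/6887 ≈ -0.0097285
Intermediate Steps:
f((5*(-5))*(-3))/6887 = -67/6887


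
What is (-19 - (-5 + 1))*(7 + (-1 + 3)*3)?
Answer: -195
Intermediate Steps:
(-19 - (-5 + 1))*(7 + (-1 + 3)*3) = (-19 - 1*(-4))*(7 + 2*3) = (-19 + 4)*(7 + 6) = -15*13 = -195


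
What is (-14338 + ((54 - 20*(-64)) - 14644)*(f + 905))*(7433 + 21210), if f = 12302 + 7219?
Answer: -7787584811914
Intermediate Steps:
f = 19521
(-14338 + ((54 - 20*(-64)) - 14644)*(f + 905))*(7433 + 21210) = (-14338 + ((54 - 20*(-64)) - 14644)*(19521 + 905))*(7433 + 21210) = (-14338 + ((54 + 1280) - 14644)*20426)*28643 = (-14338 + (1334 - 14644)*20426)*28643 = (-14338 - 13310*20426)*28643 = (-14338 - 271870060)*28643 = -271884398*28643 = -7787584811914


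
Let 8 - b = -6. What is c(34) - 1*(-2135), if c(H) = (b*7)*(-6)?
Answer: 1547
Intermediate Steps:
b = 14 (b = 8 - 1*(-6) = 8 + 6 = 14)
c(H) = -588 (c(H) = (14*7)*(-6) = 98*(-6) = -588)
c(34) - 1*(-2135) = -588 - 1*(-2135) = -588 + 2135 = 1547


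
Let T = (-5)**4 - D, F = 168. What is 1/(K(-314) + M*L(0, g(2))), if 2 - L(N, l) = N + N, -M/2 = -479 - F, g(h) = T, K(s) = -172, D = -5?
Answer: 1/2416 ≈ 0.00041391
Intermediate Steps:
T = 630 (T = (-5)**4 - 1*(-5) = 625 + 5 = 630)
g(h) = 630
M = 1294 (M = -2*(-479 - 1*168) = -2*(-479 - 168) = -2*(-647) = 1294)
L(N, l) = 2 - 2*N (L(N, l) = 2 - (N + N) = 2 - 2*N)
1/(K(-314) + M*L(0, g(2))) = 1/(-172 + 1294*(2 - 2*0)) = 1/(-172 + 1294*(2 + 0)) = 1/(-172 + 1294*2) = 1/(-172 + 2588) = 1/2416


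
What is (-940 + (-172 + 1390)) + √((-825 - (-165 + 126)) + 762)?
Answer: 278 + 2*I*√6 ≈ 278.0 + 4.899*I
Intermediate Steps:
(-940 + (-172 + 1390)) + √((-825 - (-165 + 126)) + 762) = (-940 + 1218) + √((-825 - 1*(-39)) + 762) = 278 + √((-825 + 39) + 762) = 278 + √(-786 + 762) = 278 + √(-24) = 278 + 2*I*√6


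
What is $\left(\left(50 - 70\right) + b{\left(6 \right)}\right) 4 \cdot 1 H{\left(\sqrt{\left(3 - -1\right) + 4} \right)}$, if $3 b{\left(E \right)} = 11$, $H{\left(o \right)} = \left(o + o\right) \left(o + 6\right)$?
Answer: $- \frac{3136}{3} - 1568 \sqrt{2} \approx -3262.8$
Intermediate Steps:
$H{\left(o \right)} = 2 o \left(6 + o\right)$
$b{\left(E \right)} = \frac{11}{3}$ ($b{\left(E \right)} = \frac{1}{3} \cdot 11 = \frac{11}{3}$)
$\left(\left(50 - 70\right) + b{\left(6 \right)}\right) 4 \cdot 1 H{\left(\sqrt{\left(3 - -1\right) + 4} \right)} = \left(\left(50 - 70\right) + \frac{11}{3}\right) 4 \cdot 1 \cdot 2 \sqrt{\left(3 - -1\right) + 4} \left(6 + \sqrt{\left(3 - -1\right) + 4}\right) = \left(-20 + \frac{11}{3}\right) 4 \cdot 2 \sqrt{\left(3 + 1\right) + 4} \left(6 + \sqrt{\left(3 + 1\right) + 4}\right) = - \frac{49 \cdot 4 \cdot 2 \sqrt{4 + 4} \left(6 + \sqrt{4 + 4}\right)}{3} = - \frac{49 \cdot 4 \cdot 2 \sqrt{8} \left(6 + \sqrt{8}\right)}{3} = - \frac{49 \cdot 4 \cdot 2 \cdot 2 \sqrt{2} \left(6 + 2 \sqrt{2}\right)}{3} = - \frac{49 \cdot 4 \cdot 4 \sqrt{2} \left(6 + 2 \sqrt{2}\right)}{3} = - \frac{49 \cdot 16 \sqrt{2} \left(6 + 2 \sqrt{2}\right)}{3} = - \frac{784 \sqrt{2} \left(6 + 2 \sqrt{2}\right)}{3}$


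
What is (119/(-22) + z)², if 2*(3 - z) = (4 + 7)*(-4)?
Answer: 185761/484 ≈ 383.80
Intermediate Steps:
z = 25 (z = 3 - (4 + 7)*(-4)/2 = 3 - 11*(-4)/2 = 3 - ½*(-44) = 3 + 22 = 25)
(119/(-22) + z)² = (119/(-22) + 25)² = (119*(-1/22) + 25)² = (-119/22 + 25)² = (431/22)² = 185761/484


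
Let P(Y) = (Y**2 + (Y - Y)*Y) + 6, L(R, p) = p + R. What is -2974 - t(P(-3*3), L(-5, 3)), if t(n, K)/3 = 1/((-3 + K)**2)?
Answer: -74353/25 ≈ -2974.1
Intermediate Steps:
L(R, p) = R + p
P(Y) = 6 + Y**2 (P(Y) = (Y**2 + 0*Y) + 6 = (Y**2 + 0) + 6 = Y**2 + 6 = 6 + Y**2)
t(n, K) = 3/(-3 + K)**2 (t(n, K) = 3/((-3 + K)**2) = 3/(-3 + K)**2)
-2974 - t(P(-3*3), L(-5, 3)) = -2974 - 3/(-3 + (-5 + 3))**2 = -2974 - 3/(-3 - 2)**2 = -2974 - 3/(-5)**2 = -2974 - 3/25 = -74353/25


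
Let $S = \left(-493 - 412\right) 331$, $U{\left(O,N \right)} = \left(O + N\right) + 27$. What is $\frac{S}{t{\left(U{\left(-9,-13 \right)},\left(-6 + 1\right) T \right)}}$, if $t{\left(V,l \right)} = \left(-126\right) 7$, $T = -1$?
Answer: $\frac{299555}{882} \approx 339.63$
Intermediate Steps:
$U{\left(O,N \right)} = 27 + N + O$ ($U{\left(O,N \right)} = \left(N + O\right) + 27 = 27 + N + O$)
$t{\left(V,l \right)} = -882$
$S = -299555$ ($S = \left(-905\right) 331 = -299555$)
$\frac{S}{t{\left(U{\left(-9,-13 \right)},\left(-6 + 1\right) T \right)}} = - \frac{299555}{-882} = \left(-299555\right) \left(- \frac{1}{882}\right) = \frac{299555}{882}$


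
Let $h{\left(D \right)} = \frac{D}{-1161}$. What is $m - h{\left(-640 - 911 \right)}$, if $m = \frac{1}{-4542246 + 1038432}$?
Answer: $- \frac{603824075}{451992006} \approx -1.3359$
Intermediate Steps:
$h{\left(D \right)} = - \frac{D}{1161}$ ($h{\left(D \right)} = D \left(- \frac{1}{1161}\right) = - \frac{D}{1161}$)
$m = - \frac{1}{3503814}$ ($m = \frac{1}{-3503814} = - \frac{1}{3503814} \approx -2.854 \cdot 10^{-7}$)
$m - h{\left(-640 - 911 \right)} = - \frac{1}{3503814} - - \frac{-640 - 911}{1161} = - \frac{1}{3503814} - \left(- \frac{1}{1161}\right) \left(-1551\right) = - \frac{1}{3503814} - \frac{517}{387} = - \frac{603824075}{451992006}$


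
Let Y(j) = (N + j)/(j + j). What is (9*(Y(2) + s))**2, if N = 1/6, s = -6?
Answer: 154449/64 ≈ 2413.3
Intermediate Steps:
N = 1/6 ≈ 0.16667
Y(j) = (1/6 + j)/(2*j) (Y(j) = (1/6 + j)/(j + j) = (1/6 + j)/((2*j)) = (1/6 + j)*(1/(2*j)) = (1/6 + j)/(2*j))
(9*(Y(2) + s))**2 = (9*((1/12)*(1 + 6*2)/2 - 6))**2 = (9*((1/12)*(1/2)*(1 + 12) - 6))**2 = (9*((1/12)*(1/2)*13 - 6))**2 = (9*(13/24 - 6))**2 = (9*(-131/24))**2 = (-393/8)**2 = 154449/64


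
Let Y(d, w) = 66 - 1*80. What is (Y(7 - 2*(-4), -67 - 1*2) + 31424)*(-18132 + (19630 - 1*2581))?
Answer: -34017030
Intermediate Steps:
Y(d, w) = -14 (Y(d, w) = 66 - 80 = -14)
(Y(7 - 2*(-4), -67 - 1*2) + 31424)*(-18132 + (19630 - 1*2581)) = (-14 + 31424)*(-18132 + (19630 - 1*2581)) = 31410*(-18132 + (19630 - 2581)) = 31410*(-18132 + 17049) = 31410*(-1083) = -34017030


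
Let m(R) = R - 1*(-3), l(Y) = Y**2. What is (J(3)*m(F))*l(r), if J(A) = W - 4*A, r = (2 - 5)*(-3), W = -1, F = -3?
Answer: 0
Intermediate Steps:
r = 9 (r = -3*(-3) = 9)
J(A) = -1 - 4*A
m(R) = 3 + R (m(R) = R + 3 = 3 + R)
(J(3)*m(F))*l(r) = ((-1 - 4*3)*(3 - 3))*9**2 = ((-1 - 12)*0)*81 = -13*0*81 = 0*81 = 0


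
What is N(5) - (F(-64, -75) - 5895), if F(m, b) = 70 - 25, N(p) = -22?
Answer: 5828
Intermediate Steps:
F(m, b) = 45
N(5) - (F(-64, -75) - 5895) = -22 - (45 - 5895) = -22 - 1*(-5850) = -22 + 5850 = 5828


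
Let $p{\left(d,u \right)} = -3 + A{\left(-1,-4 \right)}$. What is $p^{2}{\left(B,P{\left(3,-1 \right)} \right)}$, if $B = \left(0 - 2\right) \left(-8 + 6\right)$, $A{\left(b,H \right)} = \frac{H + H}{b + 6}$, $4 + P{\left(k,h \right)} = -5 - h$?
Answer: $\frac{529}{25} \approx 21.16$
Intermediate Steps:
$P{\left(k,h \right)} = -9 - h$ ($P{\left(k,h \right)} = -4 - \left(5 + h\right) = -9 - h$)
$A{\left(b,H \right)} = \frac{2 H}{6 + b}$
$B = 4$ ($B = \left(-2\right) \left(-2\right) = 4$)
$p{\left(d,u \right)} = - \frac{23}{5}$ ($p{\left(d,u \right)} = -3 + 2 \left(-4\right) \frac{1}{6 - 1} = -3 + 2 \left(-4\right) \frac{1}{5} = -3 - \frac{8}{5} = - \frac{23}{5}$)
$p^{2}{\left(B,P{\left(3,-1 \right)} \right)} = \left(- \frac{23}{5}\right)^{2} = \frac{529}{25}$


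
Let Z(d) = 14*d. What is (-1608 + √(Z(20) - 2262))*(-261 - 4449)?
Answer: 7573680 - 4710*I*√1982 ≈ 7.5737e+6 - 2.0969e+5*I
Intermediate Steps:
(-1608 + √(Z(20) - 2262))*(-261 - 4449) = (-1608 + √(14*20 - 2262))*(-261 - 4449) = (-1608 + √(280 - 2262))*(-4710) = (-1608 + √(-1982))*(-4710) = (-1608 + I*√1982)*(-4710) = 7573680 - 4710*I*√1982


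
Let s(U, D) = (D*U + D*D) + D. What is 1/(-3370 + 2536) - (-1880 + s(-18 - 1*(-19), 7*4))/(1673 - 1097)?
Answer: 9029/5004 ≈ 1.8044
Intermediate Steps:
s(U, D) = D + D² + D*U (s(U, D) = (D*U + D²) + D = (D² + D*U) + D = D + D² + D*U)
1/(-3370 + 2536) - (-1880 + s(-18 - 1*(-19), 7*4))/(1673 - 1097) = 1/(-3370 + 2536) - (-1880 + (7*4)*(1 + 7*4 + (-18 - 1*(-19))))/(1673 - 1097) = 1/(-834) - (-1880 + 28*(1 + 28 + (-18 + 19)))/576 = -1/834 - (-1880 + 28*(1 + 28 + 1))/576 = -1/834 - (-1880 + 28*30)/576 = -1/834 - (-1880 + 840)/576 = -1/834 - (-1040)/576 = -1/834 - 1*(-65/36) = -1/834 + 65/36 = 9029/5004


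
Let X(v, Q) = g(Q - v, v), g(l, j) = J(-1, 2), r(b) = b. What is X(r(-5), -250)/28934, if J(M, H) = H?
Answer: 1/14467 ≈ 6.9123e-5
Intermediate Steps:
g(l, j) = 2
X(v, Q) = 2
X(r(-5), -250)/28934 = 2/28934 = 2*(1/28934) = 1/14467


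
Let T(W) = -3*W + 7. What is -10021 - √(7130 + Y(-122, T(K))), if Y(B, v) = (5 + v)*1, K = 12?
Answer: -10021 - √7106 ≈ -10105.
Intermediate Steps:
T(W) = 7 - 3*W
Y(B, v) = 5 + v
-10021 - √(7130 + Y(-122, T(K))) = -10021 - √(7130 + (5 + (7 - 3*12))) = -10021 - √(7130 + (5 + (7 - 36))) = -10021 - √(7130 + (5 - 29)) = -10021 - √(7130 - 24) = -10021 - √7106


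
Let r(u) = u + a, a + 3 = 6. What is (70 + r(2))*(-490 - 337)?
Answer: -62025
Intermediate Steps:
a = 3 (a = -3 + 6 = 3)
r(u) = 3 + u (r(u) = u + 3 = 3 + u)
(70 + r(2))*(-490 - 337) = (70 + (3 + 2))*(-490 - 337) = (70 + 5)*(-827) = 75*(-827) = -62025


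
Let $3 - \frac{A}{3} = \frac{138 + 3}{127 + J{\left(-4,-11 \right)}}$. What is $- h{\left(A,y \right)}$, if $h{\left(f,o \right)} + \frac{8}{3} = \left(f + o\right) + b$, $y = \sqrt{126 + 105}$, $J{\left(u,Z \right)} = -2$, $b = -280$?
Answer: $\frac{103894}{375} - \sqrt{231} \approx 261.85$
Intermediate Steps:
$A = \frac{702}{125}$ ($A = 9 - 3 \frac{138 + 3}{127 - 2} = 9 - 3 \cdot \frac{141}{125} = 9 - 3 \cdot 141 \cdot \frac{1}{125} = 9 - \frac{423}{125} = \frac{702}{125} \approx 5.616$)
$y = \sqrt{231} \approx 15.199$
$h{\left(f,o \right)} = - \frac{848}{3} + f + o$ ($h{\left(f,o \right)} = - \frac{8}{3} - \left(280 - f - o\right) = - \frac{8}{3} + \left(-280 + f + o\right) = - \frac{848}{3} + f + o$)
$- h{\left(A,y \right)} = - (- \frac{848}{3} + \frac{702}{125} + \sqrt{231}) = - (- \frac{103894}{375} + \sqrt{231}) = \frac{103894}{375} - \sqrt{231}$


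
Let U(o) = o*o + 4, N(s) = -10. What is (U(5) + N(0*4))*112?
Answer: 2128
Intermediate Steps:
U(o) = 4 + o² (U(o) = o² + 4 = 4 + o²)
(U(5) + N(0*4))*112 = ((4 + 5²) - 10)*112 = ((4 + 25) - 10)*112 = (29 - 10)*112 = 19*112 = 2128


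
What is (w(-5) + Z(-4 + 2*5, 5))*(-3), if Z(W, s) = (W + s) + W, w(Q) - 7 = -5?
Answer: -57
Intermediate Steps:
w(Q) = 2 (w(Q) = 7 - 5 = 2)
Z(W, s) = s + 2*W
(w(-5) + Z(-4 + 2*5, 5))*(-3) = (2 + (5 + 2*(-4 + 2*5)))*(-3) = (2 + (5 + 2*(-4 + 10)))*(-3) = (2 + (5 + 2*6))*(-3) = (2 + (5 + 12))*(-3) = (2 + 17)*(-3) = 19*(-3) = -57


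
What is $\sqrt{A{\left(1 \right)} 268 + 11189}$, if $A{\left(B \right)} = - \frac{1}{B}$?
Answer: $\sqrt{10921} \approx 104.5$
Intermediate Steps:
$\sqrt{A{\left(1 \right)} 268 + 11189} = \sqrt{- 1^{-1} \cdot 268 + 11189} = \sqrt{\left(-1\right) 1 \cdot 268 + 11189} = \sqrt{\left(-1\right) 268 + 11189} = \sqrt{-268 + 11189} = \sqrt{10921}$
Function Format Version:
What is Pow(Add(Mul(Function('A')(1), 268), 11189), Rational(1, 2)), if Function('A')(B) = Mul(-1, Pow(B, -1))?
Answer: Pow(10921, Rational(1, 2)) ≈ 104.50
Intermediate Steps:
Pow(Add(Mul(Function('A')(1), 268), 11189), Rational(1, 2)) = Pow(Add(Mul(Mul(-1, Pow(1, -1)), 268), 11189), Rational(1, 2)) = Pow(Add(Mul(Mul(-1, 1), 268), 11189), Rational(1, 2)) = Pow(Add(Mul(-1, 268), 11189), Rational(1, 2)) = Pow(Add(-268, 11189), Rational(1, 2)) = Pow(10921, Rational(1, 2))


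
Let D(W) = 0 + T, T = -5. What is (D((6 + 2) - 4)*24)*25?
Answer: -3000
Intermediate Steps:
D(W) = -5 (D(W) = 0 - 5 = -5)
(D((6 + 2) - 4)*24)*25 = -5*24*25 = -120*25 = -3000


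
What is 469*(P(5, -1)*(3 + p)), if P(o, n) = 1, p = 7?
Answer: 4690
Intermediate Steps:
469*(P(5, -1)*(3 + p)) = 469*(1*(3 + 7)) = 469*(1*10) = 469*10 = 4690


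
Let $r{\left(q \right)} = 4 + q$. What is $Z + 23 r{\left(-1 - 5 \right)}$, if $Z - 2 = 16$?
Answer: $-28$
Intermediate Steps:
$Z = 18$ ($Z = 2 + 16 = 18$)
$Z + 23 r{\left(-1 - 5 \right)} = 18 + 23 \left(4 - 6\right) = 18 + 23 \left(-2\right) = 18 - 46 = -28$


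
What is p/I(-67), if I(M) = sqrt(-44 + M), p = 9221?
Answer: -9221*I*sqrt(111)/111 ≈ -875.22*I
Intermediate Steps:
p/I(-67) = 9221/(sqrt(-44 - 67)) = 9221/(sqrt(-111)) = 9221/((I*sqrt(111))) = 9221*(-I*sqrt(111)/111) = -9221*I*sqrt(111)/111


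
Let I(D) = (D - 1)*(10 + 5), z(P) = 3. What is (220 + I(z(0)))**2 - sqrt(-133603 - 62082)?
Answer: 62500 - I*sqrt(195685) ≈ 62500.0 - 442.36*I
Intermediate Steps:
I(D) = -15 + 15*D (I(D) = (-1 + D)*15 = -15 + 15*D)
(220 + I(z(0)))**2 - sqrt(-133603 - 62082) = (220 + (-15 + 15*3))**2 - sqrt(-133603 - 62082) = (220 + (-15 + 45))**2 - sqrt(-195685) = (220 + 30)**2 - I*sqrt(195685) = 250**2 - I*sqrt(195685) = 62500 - I*sqrt(195685)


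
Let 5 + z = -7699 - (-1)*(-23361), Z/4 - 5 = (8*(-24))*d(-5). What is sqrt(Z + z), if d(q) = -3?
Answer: I*sqrt(28741) ≈ 169.53*I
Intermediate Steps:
Z = 2324 (Z = 20 + 4*((8*(-24))*(-3)) = 20 + 4*(-192*(-3)) = 20 + 4*576 = 20 + 2304 = 2324)
z = -31065 (z = -5 + (-7699 - (-1)*(-23361)) = -5 + (-7699 - 1*23361) = -5 + (-7699 - 23361) = -5 - 31060 = -31065)
sqrt(Z + z) = sqrt(2324 - 31065) = sqrt(-28741) = I*sqrt(28741)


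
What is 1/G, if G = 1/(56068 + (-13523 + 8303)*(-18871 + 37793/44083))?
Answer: 4344741695644/44083 ≈ 9.8558e+7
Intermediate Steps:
G = 44083/4344741695644 (G = 1/(56068 - 5220*(-18871 + 37793*(1/44083))) = 1/(56068 - 5220*(-18871 + 37793/44083)) = 1/(56068 - 5220*(-831852500/44083)) = 1/(56068 + 4342270050000/44083) = 1/(4344741695644/44083) = 44083/4344741695644 ≈ 1.0146e-8)
1/G = 1/(44083/4344741695644) = 4344741695644/44083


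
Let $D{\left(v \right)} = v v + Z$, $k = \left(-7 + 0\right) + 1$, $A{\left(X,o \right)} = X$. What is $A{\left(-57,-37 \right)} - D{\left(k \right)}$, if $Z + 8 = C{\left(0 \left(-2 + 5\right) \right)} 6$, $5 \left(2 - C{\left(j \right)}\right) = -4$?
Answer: $- \frac{509}{5} \approx -101.8$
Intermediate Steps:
$k = -6$ ($k = -7 + 1 = -6$)
$C{\left(j \right)} = \frac{14}{5}$ ($C{\left(j \right)} = 2 - - \frac{4}{5} = 2 + \frac{4}{5} = \frac{14}{5}$)
$Z = \frac{44}{5}$ ($Z = -8 + \frac{14}{5} \cdot 6 = -8 + \frac{84}{5} = \frac{44}{5} \approx 8.8$)
$D{\left(v \right)} = \frac{44}{5} + v^{2}$ ($D{\left(v \right)} = v v + \frac{44}{5} = v^{2} + \frac{44}{5} = \frac{44}{5} + v^{2}$)
$A{\left(-57,-37 \right)} - D{\left(k \right)} = -57 - \left(\frac{44}{5} + \left(-6\right)^{2}\right) = -57 - \left(\frac{44}{5} + 36\right) = -57 - \frac{224}{5} = - \frac{509}{5}$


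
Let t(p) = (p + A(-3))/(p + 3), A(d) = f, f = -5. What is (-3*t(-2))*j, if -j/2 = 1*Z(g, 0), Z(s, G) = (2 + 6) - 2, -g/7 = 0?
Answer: -252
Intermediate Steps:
g = 0 (g = -7*0 = 0)
A(d) = -5
Z(s, G) = 6 (Z(s, G) = 8 - 2 = 6)
j = -12 (j = -2*6 = -12)
t(p) = (-5 + p)/(3 + p) (t(p) = (p - 5)/(p + 3) = (-5 + p)/(3 + p))
(-3*t(-2))*j = -3*(-5 - 2)/(3 - 2)*(-12) = -3*(-7)/1*(-12) = -3*(-7)*(-12) = 21*(-12) = -252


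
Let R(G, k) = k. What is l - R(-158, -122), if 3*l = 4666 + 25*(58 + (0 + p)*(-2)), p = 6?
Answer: 6182/3 ≈ 2060.7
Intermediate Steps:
l = 5816/3 (l = (4666 + 25*(58 + (0 + 6)*(-2)))/3 = (4666 + 25*(58 + 6*(-2)))/3 = (4666 + 25*(58 - 12))/3 = (4666 + 25*46)/3 = (4666 + 1150)/3 = (⅓)*5816 = 5816/3 ≈ 1938.7)
l - R(-158, -122) = 5816/3 - 1*(-122) = 5816/3 + 122 = 6182/3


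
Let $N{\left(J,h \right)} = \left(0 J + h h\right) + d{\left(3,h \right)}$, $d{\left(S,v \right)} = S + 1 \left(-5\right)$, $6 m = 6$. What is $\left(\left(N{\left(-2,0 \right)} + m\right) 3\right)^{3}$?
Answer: $-27$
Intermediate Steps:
$m = 1$ ($m = \frac{1}{6} \cdot 6 = 1$)
$d{\left(S,v \right)} = -5 + S$ ($d{\left(S,v \right)} = S - 5 = -5 + S$)
$N{\left(J,h \right)} = -2 + h^{2}$ ($N{\left(J,h \right)} = \left(0 J + h h\right) + \left(-5 + 3\right) = \left(0 + h^{2}\right) - 2 = h^{2} - 2 = -2 + h^{2}$)
$\left(\left(N{\left(-2,0 \right)} + m\right) 3\right)^{3} = \left(\left(\left(-2 + 0^{2}\right) + 1\right) 3\right)^{3} = \left(\left(\left(-2 + 0\right) + 1\right) 3\right)^{3} = \left(\left(-2 + 1\right) 3\right)^{3} = \left(\left(-1\right) 3\right)^{3} = \left(-3\right)^{3} = -27$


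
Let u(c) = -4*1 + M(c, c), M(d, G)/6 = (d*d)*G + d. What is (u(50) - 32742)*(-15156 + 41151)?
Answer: 18652816230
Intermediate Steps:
M(d, G) = 6*d + 6*G*d**2 (M(d, G) = 6*((d*d)*G + d) = 6*(d**2*G + d) = 6*(G*d**2 + d) = 6*(d + G*d**2) = 6*d + 6*G*d**2)
u(c) = -4 + 6*c*(1 + c**2) (u(c) = -4*1 + 6*c*(1 + c*c) = -4 + 6*c*(1 + c**2))
(u(50) - 32742)*(-15156 + 41151) = ((-4 + 6*50 + 6*50**3) - 32742)*(-15156 + 41151) = ((-4 + 300 + 6*125000) - 32742)*25995 = ((-4 + 300 + 750000) - 32742)*25995 = (750296 - 32742)*25995 = 717554*25995 = 18652816230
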